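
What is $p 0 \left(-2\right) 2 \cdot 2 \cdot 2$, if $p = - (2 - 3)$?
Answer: $0$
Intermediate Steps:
$p = 1$ ($p = \left(-1\right) \left(-1\right) = 1$)
$p 0 \left(-2\right) 2 \cdot 2 \cdot 2 = 1 \cdot 0 \left(-2\right) 2 \cdot 2 \cdot 2 = 0 \left(-2\right) 4 \cdot 2 = 0 \cdot 8 = 0$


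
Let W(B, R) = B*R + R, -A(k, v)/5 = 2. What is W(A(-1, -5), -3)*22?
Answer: 594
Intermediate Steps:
A(k, v) = -10 (A(k, v) = -5*2 = -10)
W(B, R) = R + B*R
W(A(-1, -5), -3)*22 = -3*(1 - 10)*22 = -3*(-9)*22 = 27*22 = 594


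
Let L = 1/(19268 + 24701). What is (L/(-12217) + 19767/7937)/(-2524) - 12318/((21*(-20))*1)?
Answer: 2761475815125433199/94159673999805085 ≈ 29.328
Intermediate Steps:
L = 1/43969 ≈ 2.2743e-5
(L/(-12217) + 19767/7937)/(-2524) - 12318/((21*(-20))*1) = ((1/43969)/(-12217) + 19767/7937)/(-2524) - 12318/((21*(-20))*1) = ((1/43969)*(-1/12217) + 19767*(1/7937))*(-1/2524) - 12318/((-420*1)) = (-1/537169273 + 19767/7937)*(-1/2524) - 12318/(-420) = (10618225011454/4263512519801)*(-1/2524) - 12318*(-1/420) = -5309112505727/5380552799988862 + 2053/70 = 2761475815125433199/94159673999805085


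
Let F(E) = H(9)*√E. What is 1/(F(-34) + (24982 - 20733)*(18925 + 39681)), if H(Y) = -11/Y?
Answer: 10085184207/2511381246644995115 + 99*I*√34/5022762493289990230 ≈ 4.0158e-9 + 1.1493e-16*I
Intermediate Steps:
F(E) = -11*√E/9 (F(E) = (-11/9)*√E = (-11*⅑)*√E = -11*√E/9)
1/(F(-34) + (24982 - 20733)*(18925 + 39681)) = 1/(-11*I*√34/9 + (24982 - 20733)*(18925 + 39681)) = 1/(-11*I*√34/9 + 4249*58606) = 1/(-11*I*√34/9 + 249016894) = 1/(249016894 - 11*I*√34/9)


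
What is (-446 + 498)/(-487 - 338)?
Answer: -52/825 ≈ -0.063030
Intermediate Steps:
(-446 + 498)/(-487 - 338) = 52/(-825) = 52*(-1/825) = -52/825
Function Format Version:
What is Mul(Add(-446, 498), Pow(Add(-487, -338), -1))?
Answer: Rational(-52, 825) ≈ -0.063030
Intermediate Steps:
Mul(Add(-446, 498), Pow(Add(-487, -338), -1)) = Mul(52, Pow(-825, -1)) = Mul(52, Rational(-1, 825)) = Rational(-52, 825)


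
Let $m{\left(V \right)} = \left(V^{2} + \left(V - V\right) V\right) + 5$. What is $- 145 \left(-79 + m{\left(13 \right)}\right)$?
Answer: $-13775$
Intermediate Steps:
$m{\left(V \right)} = 5 + V^{2}$ ($m{\left(V \right)} = \left(V^{2} + 0 V\right) + 5 = \left(V^{2} + 0\right) + 5 = V^{2} + 5 = 5 + V^{2}$)
$- 145 \left(-79 + m{\left(13 \right)}\right) = - 145 \left(-79 + \left(5 + 13^{2}\right)\right) = - 145 \left(-79 + \left(5 + 169\right)\right) = - 145 \left(-79 + 174\right) = \left(-145\right) 95 = -13775$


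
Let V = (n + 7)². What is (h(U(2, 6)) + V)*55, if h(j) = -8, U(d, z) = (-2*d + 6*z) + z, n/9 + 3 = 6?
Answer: 63140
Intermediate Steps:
n = 27 (n = -27 + 9*6 = -27 + 54 = 27)
U(d, z) = -2*d + 7*z
V = 1156 (V = (27 + 7)² = 34² = 1156)
(h(U(2, 6)) + V)*55 = (-8 + 1156)*55 = 1148*55 = 63140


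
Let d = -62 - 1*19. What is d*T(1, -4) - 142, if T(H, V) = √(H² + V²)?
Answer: -142 - 81*√17 ≈ -475.97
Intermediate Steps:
d = -81 (d = -62 - 19 = -81)
d*T(1, -4) - 142 = -81*√(1² + (-4)²) - 142 = -81*√(1 + 16) - 142 = -81*√17 - 142 = -142 - 81*√17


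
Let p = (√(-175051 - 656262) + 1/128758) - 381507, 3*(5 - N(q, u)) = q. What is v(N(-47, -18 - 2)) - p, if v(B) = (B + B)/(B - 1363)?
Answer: 197814593368243/518508466 - I*√831313 ≈ 3.8151e+5 - 911.76*I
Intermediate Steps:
N(q, u) = 5 - q/3
v(B) = 2*B/(-1363 + B) (v(B) = (2*B)/(-1363 + B) = 2*B/(-1363 + B))
p = -49122078305/128758 + I*√831313 (p = (√(-831313) + 1/128758) - 381507 = (I*√831313 + 1/128758) - 381507 = (1/128758 + I*√831313) - 381507 = -49122078305/128758 + I*√831313 ≈ -3.8151e+5 + 911.76*I)
v(N(-47, -18 - 2)) - p = 2*(5 - ⅓*(-47))/(-1363 + (5 - ⅓*(-47))) - (-49122078305/128758 + I*√831313) = 2*(5 + 47/3)/(-1363 + (5 + 47/3)) + (49122078305/128758 - I*√831313) = 2*(62/3)/(-1363 + 62/3) + (49122078305/128758 - I*√831313) = 2*(62/3)/(-4027/3) + (49122078305/128758 - I*√831313) = 2*(62/3)*(-3/4027) + (49122078305/128758 - I*√831313) = -124/4027 + (49122078305/128758 - I*√831313) = 197814593368243/518508466 - I*√831313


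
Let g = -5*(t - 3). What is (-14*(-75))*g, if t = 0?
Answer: 15750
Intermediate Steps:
g = 15 (g = -5*(0 - 3) = -5*(-3) = 15)
(-14*(-75))*g = -14*(-75)*15 = 1050*15 = 15750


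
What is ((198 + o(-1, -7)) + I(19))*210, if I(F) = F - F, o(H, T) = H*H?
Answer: 41790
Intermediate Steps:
o(H, T) = H²
I(F) = 0
((198 + o(-1, -7)) + I(19))*210 = ((198 + (-1)²) + 0)*210 = ((198 + 1) + 0)*210 = (199 + 0)*210 = 199*210 = 41790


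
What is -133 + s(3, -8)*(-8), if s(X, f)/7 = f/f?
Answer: -189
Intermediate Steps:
s(X, f) = 7 (s(X, f) = 7*(f/f) = 7*1 = 7)
-133 + s(3, -8)*(-8) = -133 + 7*(-8) = -133 - 56 = -189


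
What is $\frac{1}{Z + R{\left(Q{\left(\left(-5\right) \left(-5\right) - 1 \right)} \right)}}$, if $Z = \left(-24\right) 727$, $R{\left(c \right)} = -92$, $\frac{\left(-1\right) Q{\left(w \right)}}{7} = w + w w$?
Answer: $- \frac{1}{17540} \approx -5.7013 \cdot 10^{-5}$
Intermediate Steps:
$Q{\left(w \right)} = - 7 w - 7 w^{2}$ ($Q{\left(w \right)} = - 7 \left(w + w w\right) = - 7 \left(w + w^{2}\right) = - 7 w - 7 w^{2}$)
$Z = -17448$
$\frac{1}{Z + R{\left(Q{\left(\left(-5\right) \left(-5\right) - 1 \right)} \right)}} = \frac{1}{-17448 - 92} = \frac{1}{-17540} = - \frac{1}{17540}$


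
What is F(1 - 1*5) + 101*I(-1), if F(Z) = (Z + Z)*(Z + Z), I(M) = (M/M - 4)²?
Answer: 973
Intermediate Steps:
I(M) = 9 (I(M) = (1 - 4)² = (-3)² = 9)
F(Z) = 4*Z² (F(Z) = (2*Z)*(2*Z) = 4*Z²)
F(1 - 1*5) + 101*I(-1) = 4*(1 - 1*5)² + 101*9 = 4*(1 - 5)² + 909 = 4*(-4)² + 909 = 4*16 + 909 = 64 + 909 = 973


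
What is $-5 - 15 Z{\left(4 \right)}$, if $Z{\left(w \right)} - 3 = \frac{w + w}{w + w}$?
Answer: $-65$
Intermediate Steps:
$Z{\left(w \right)} = 4$ ($Z{\left(w \right)} = 3 + \frac{w + w}{w + w} = 3 + \frac{2 w}{2 w} = 3 + 2 w \frac{1}{2 w} = 3 + 1 = 4$)
$-5 - 15 Z{\left(4 \right)} = -5 - 60 = -65$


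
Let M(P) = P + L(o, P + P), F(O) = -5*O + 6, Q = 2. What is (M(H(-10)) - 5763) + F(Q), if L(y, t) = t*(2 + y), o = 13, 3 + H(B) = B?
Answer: -6170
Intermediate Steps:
H(B) = -3 + B
F(O) = 6 - 5*O
M(P) = 31*P (M(P) = P + (P + P)*(2 + 13) = P + (2*P)*15 = P + 30*P = 31*P)
(M(H(-10)) - 5763) + F(Q) = (31*(-3 - 10) - 5763) + (6 - 5*2) = (31*(-13) - 5763) + (6 - 10) = (-403 - 5763) - 4 = -6166 - 4 = -6170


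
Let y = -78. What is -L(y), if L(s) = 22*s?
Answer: 1716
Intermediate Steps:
-L(y) = -22*(-78) = -1*(-1716) = 1716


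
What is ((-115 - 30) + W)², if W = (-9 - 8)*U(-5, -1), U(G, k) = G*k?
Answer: 52900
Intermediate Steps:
W = -85 (W = (-9 - 8)*(-5*(-1)) = -17*5 = -85)
((-115 - 30) + W)² = ((-115 - 30) - 85)² = (-145 - 85)² = (-230)² = 52900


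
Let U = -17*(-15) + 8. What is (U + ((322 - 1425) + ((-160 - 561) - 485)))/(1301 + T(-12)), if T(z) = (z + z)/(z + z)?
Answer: -11/7 ≈ -1.5714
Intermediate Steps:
T(z) = 1 (T(z) = (2*z)/((2*z)) = (2*z)*(1/(2*z)) = 1)
U = 263 (U = 255 + 8 = 263)
(U + ((322 - 1425) + ((-160 - 561) - 485)))/(1301 + T(-12)) = (263 + ((322 - 1425) + ((-160 - 561) - 485)))/(1301 + 1) = (263 + (-1103 + (-721 - 485)))/1302 = (263 + (-1103 - 1206))*(1/1302) = (263 - 2309)*(1/1302) = -2046*1/1302 = -11/7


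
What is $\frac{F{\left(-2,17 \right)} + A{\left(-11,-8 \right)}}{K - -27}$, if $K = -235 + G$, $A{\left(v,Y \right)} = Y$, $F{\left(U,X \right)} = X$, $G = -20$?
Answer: $- \frac{3}{76} \approx -0.039474$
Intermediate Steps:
$K = -255$ ($K = -235 - 20 = -255$)
$\frac{F{\left(-2,17 \right)} + A{\left(-11,-8 \right)}}{K - -27} = \frac{17 - 8}{-255 - -27} = \frac{9}{-255 + \left(-16 + 43\right)} = \frac{9}{-255 + 27} = \frac{9}{-228} = 9 \left(- \frac{1}{228}\right) = - \frac{3}{76}$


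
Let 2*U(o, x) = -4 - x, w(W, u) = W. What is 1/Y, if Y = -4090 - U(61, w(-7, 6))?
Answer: -2/8183 ≈ -0.00024441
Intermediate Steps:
U(o, x) = -2 - x/2 (U(o, x) = (-4 - x)/2 = -2 - x/2)
Y = -8183/2 (Y = -4090 - (-2 - ½*(-7)) = -4090 - (-2 + 7/2) = -4090 - 1*3/2 = -4090 - 3/2 = -8183/2 ≈ -4091.5)
1/Y = 1/(-8183/2) = -2/8183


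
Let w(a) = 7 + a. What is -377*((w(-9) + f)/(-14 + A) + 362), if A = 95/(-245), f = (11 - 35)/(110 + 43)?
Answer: -981790940/7191 ≈ -1.3653e+5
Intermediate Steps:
f = -8/51 (f = -24/153 = -24*1/153 = -8/51 ≈ -0.15686)
A = -19/49 (A = 95*(-1/245) = -19/49 ≈ -0.38775)
-377*((w(-9) + f)/(-14 + A) + 362) = -377*(((7 - 9) - 8/51)/(-14 - 19/49) + 362) = -377*((-2 - 8/51)/(-705/49) + 362) = -377*(-110/51*(-49/705) + 362) = -377*(1078/7191 + 362) = -377*2604220/7191 = -981790940/7191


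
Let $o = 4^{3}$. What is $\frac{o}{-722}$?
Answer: $- \frac{32}{361} \approx -0.088643$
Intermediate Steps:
$o = 64$
$\frac{o}{-722} = \frac{64}{-722} = 64 \left(- \frac{1}{722}\right) = - \frac{32}{361}$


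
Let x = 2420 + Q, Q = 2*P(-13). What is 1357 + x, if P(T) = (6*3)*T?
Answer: 3309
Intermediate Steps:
P(T) = 18*T
Q = -468 (Q = 2*(18*(-13)) = 2*(-234) = -468)
x = 1952 (x = 2420 - 468 = 1952)
1357 + x = 1357 + 1952 = 3309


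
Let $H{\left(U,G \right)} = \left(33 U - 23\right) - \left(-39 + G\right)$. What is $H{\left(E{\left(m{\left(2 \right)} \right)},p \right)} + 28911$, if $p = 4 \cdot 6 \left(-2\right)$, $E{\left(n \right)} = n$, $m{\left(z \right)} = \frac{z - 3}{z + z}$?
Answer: $\frac{115867}{4} \approx 28967.0$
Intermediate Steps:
$m{\left(z \right)} = \frac{-3 + z}{2 z}$
$p = -48$ ($p = 24 \left(-2\right) = -48$)
$H{\left(U,G \right)} = 16 - G + 33 U$ ($H{\left(U,G \right)} = \left(-23 + 33 U\right) - \left(-39 + G\right) = 16 - G + 33 U$)
$H{\left(E{\left(m{\left(2 \right)} \right)},p \right)} + 28911 = \left(16 - -48 + 33 \frac{-3 + 2}{2 \cdot 2}\right) + 28911 = \left(16 + 48 + 33 \cdot \frac{1}{2} \cdot \frac{1}{2} \left(-1\right)\right) + 28911 = \left(16 + 48 + 33 \left(- \frac{1}{4}\right)\right) + 28911 = \left(16 + 48 - \frac{33}{4}\right) + 28911 = \frac{223}{4} + 28911 = \frac{115867}{4}$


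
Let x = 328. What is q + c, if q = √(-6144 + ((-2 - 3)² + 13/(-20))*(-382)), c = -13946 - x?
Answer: -14274 + I*√1544570/10 ≈ -14274.0 + 124.28*I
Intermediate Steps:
c = -14274 (c = -13946 - 1*328 = -13946 - 328 = -14274)
q = I*√1544570/10 (q = √(-6144 + ((-5)² + 13*(-1/20))*(-382)) = √(-6144 + (25 - 13/20)*(-382)) = √(-6144 + (487/20)*(-382)) = √(-6144 - 93017/10) = √(-154457/10) = I*√1544570/10 ≈ 124.28*I)
q + c = I*√1544570/10 - 14274 = -14274 + I*√1544570/10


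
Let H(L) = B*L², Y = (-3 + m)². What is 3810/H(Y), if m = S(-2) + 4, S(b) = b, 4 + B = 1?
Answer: -1270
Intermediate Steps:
B = -3 (B = -4 + 1 = -3)
m = 2 (m = -2 + 4 = 2)
Y = 1 (Y = (-3 + 2)² = (-1)² = 1)
H(L) = -3*L²
3810/H(Y) = 3810/((-3*1²)) = 3810/((-3*1)) = 3810/(-3) = 3810*(-⅓) = -1270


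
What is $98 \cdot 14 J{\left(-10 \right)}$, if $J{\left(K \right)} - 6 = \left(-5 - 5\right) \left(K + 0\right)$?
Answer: $145432$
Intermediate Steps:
$J{\left(K \right)} = 6 - 10 K$ ($J{\left(K \right)} = 6 + \left(-5 - 5\right) \left(K + 0\right) = 6 - 10 K$)
$98 \cdot 14 J{\left(-10 \right)} = 98 \cdot 14 \left(6 - -100\right) = 1372 \left(6 + 100\right) = 1372 \cdot 106 = 145432$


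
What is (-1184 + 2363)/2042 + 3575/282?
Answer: 1908157/143961 ≈ 13.255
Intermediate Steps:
(-1184 + 2363)/2042 + 3575/282 = 1179*(1/2042) + 3575*(1/282) = 1179/2042 + 3575/282 = 1908157/143961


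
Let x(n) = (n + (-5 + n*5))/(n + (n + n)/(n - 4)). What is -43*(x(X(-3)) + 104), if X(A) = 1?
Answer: -4601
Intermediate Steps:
x(n) = (-5 + 6*n)/(n + 2*n/(-4 + n)) (x(n) = (n + (-5 + 5*n))/(n + (2*n)/(-4 + n)) = (-5 + 6*n)/(n + 2*n/(-4 + n)))
-43*(x(X(-3)) + 104) = -43*((20 - 29*1 + 6*1**2)/(1*(-2 + 1)) + 104) = -43*(1*(20 - 29 + 6*1)/(-1) + 104) = -43*(1*(-1)*(20 - 29 + 6) + 104) = -43*(1*(-1)*(-3) + 104) = -43*(3 + 104) = -43*107 = -4601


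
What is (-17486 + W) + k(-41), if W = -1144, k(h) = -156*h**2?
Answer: -280866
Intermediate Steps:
(-17486 + W) + k(-41) = (-17486 - 1144) - 156*(-41)**2 = -18630 - 156*1681 = -18630 - 262236 = -280866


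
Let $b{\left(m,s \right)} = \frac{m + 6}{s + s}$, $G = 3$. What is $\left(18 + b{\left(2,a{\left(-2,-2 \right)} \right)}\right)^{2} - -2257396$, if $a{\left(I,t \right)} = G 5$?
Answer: $\frac{507989176}{225} \approx 2.2577 \cdot 10^{6}$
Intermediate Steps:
$a{\left(I,t \right)} = 15$ ($a{\left(I,t \right)} = 3 \cdot 5 = 15$)
$b{\left(m,s \right)} = \frac{6 + m}{2 s}$
$\left(18 + b{\left(2,a{\left(-2,-2 \right)} \right)}\right)^{2} - -2257396 = \left(18 + \frac{6 + 2}{2 \cdot 15}\right)^{2} - -2257396 = \left(18 + \frac{1}{2} \cdot \frac{1}{15} \cdot 8\right)^{2} + 2257396 = \left(18 + \frac{4}{15}\right)^{2} + 2257396 = \left(\frac{274}{15}\right)^{2} + 2257396 = \frac{75076}{225} + 2257396 = \frac{507989176}{225}$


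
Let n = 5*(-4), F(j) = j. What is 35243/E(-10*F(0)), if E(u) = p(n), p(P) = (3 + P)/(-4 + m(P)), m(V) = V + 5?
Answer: 669617/17 ≈ 39389.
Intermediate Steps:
m(V) = 5 + V
n = -20
p(P) = (3 + P)/(1 + P) (p(P) = (3 + P)/(-4 + (5 + P)) = (3 + P)/(1 + P))
E(u) = 17/19 (E(u) = (3 - 20)/(1 - 20) = -17/(-19) = -1/19*(-17) = 17/19)
35243/E(-10*F(0)) = 35243/(17/19) = 35243*(19/17) = 669617/17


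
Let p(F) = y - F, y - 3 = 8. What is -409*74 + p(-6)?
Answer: -30249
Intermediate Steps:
y = 11 (y = 3 + 8 = 11)
p(F) = 11 - F
-409*74 + p(-6) = -409*74 + (11 - 1*(-6)) = -30266 + (11 + 6) = -30266 + 17 = -30249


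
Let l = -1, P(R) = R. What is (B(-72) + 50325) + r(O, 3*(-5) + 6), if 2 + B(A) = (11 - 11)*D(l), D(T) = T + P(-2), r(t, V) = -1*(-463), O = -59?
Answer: 50786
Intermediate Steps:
r(t, V) = 463
D(T) = -2 + T (D(T) = T - 2 = -2 + T)
B(A) = -2 (B(A) = -2 + (11 - 11)*(-2 - 1) = -2 + 0*(-3) = -2 + 0 = -2)
(B(-72) + 50325) + r(O, 3*(-5) + 6) = (-2 + 50325) + 463 = 50323 + 463 = 50786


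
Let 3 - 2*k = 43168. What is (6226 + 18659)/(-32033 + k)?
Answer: -49770/107231 ≈ -0.46414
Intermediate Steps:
k = -43165/2 (k = 3/2 - ½*43168 = 3/2 - 21584 = -43165/2 ≈ -21583.)
(6226 + 18659)/(-32033 + k) = (6226 + 18659)/(-32033 - 43165/2) = 24885/(-107231/2) = 24885*(-2/107231) = -49770/107231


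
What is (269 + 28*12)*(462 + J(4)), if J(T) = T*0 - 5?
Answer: 276485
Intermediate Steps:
J(T) = -5 (J(T) = 0 - 5 = -5)
(269 + 28*12)*(462 + J(4)) = (269 + 28*12)*(462 - 5) = (269 + 336)*457 = 605*457 = 276485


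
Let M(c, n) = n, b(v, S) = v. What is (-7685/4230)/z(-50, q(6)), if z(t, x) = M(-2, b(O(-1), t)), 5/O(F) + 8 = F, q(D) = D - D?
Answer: 1537/470 ≈ 3.2702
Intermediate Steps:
q(D) = 0
O(F) = 5/(-8 + F)
z(t, x) = -5/9 (z(t, x) = 5/(-8 - 1) = 5/(-9) = 5*(-⅑) = -5/9)
(-7685/4230)/z(-50, q(6)) = (-7685/4230)/(-5/9) = -7685*1/4230*(-9/5) = -1537/846*(-9/5) = 1537/470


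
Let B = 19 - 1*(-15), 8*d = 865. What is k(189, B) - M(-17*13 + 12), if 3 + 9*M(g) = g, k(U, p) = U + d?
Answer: 23089/72 ≈ 320.68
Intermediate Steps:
d = 865/8 (d = (1/8)*865 = 865/8 ≈ 108.13)
B = 34 (B = 19 + 15 = 34)
k(U, p) = 865/8 + U (k(U, p) = U + 865/8 = 865/8 + U)
M(g) = -1/3 + g/9
k(189, B) - M(-17*13 + 12) = (865/8 + 189) - (-1/3 + (-17*13 + 12)/9) = 2377/8 - (-1/3 + (-221 + 12)/9) = 2377/8 - (-1/3 + (1/9)*(-209)) = 2377/8 - (-1/3 - 209/9) = 2377/8 - 1*(-212/9) = 2377/8 + 212/9 = 23089/72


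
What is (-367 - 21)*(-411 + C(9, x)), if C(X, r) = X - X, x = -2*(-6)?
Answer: 159468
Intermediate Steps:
x = 12
C(X, r) = 0
(-367 - 21)*(-411 + C(9, x)) = (-367 - 21)*(-411 + 0) = -388*(-411) = 159468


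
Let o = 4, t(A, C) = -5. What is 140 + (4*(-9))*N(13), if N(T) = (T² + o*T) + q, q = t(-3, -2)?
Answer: -7636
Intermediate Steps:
q = -5
N(T) = -5 + T² + 4*T (N(T) = (T² + 4*T) - 5 = -5 + T² + 4*T)
140 + (4*(-9))*N(13) = 140 + (4*(-9))*(-5 + 13² + 4*13) = 140 - 36*(-5 + 169 + 52) = 140 - 36*216 = 140 - 7776 = -7636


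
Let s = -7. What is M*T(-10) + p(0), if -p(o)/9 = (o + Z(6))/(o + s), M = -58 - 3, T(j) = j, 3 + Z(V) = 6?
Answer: 4297/7 ≈ 613.86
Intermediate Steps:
Z(V) = 3 (Z(V) = -3 + 6 = 3)
M = -61
p(o) = -9*(3 + o)/(-7 + o) (p(o) = -9*(o + 3)/(o - 7) = -9*(3 + o)/(-7 + o))
M*T(-10) + p(0) = -61*(-10) + 9*(-3 - 1*0)/(-7 + 0) = 610 + 9*(-3 + 0)/(-7) = 610 + 9*(-⅐)*(-3) = 610 + 27/7 = 4297/7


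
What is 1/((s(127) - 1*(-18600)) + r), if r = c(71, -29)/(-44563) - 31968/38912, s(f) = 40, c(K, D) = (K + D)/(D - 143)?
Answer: 2330110144/43431338804137 ≈ 5.3650e-5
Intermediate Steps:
c(K, D) = (D + K)/(-143 + D)
r = -1914280023/2330110144 (r = ((-29 + 71)/(-143 - 29))/(-44563) - 31968/38912 = (42/(-172))*(-1/44563) - 31968*1/38912 = -1/172*42*(-1/44563) - 999/1216 = -21/86*(-1/44563) - 999/1216 = 21/3832418 - 999/1216 = -1914280023/2330110144 ≈ -0.82154)
1/((s(127) - 1*(-18600)) + r) = 1/((40 - 1*(-18600)) - 1914280023/2330110144) = 1/((40 + 18600) - 1914280023/2330110144) = 1/(18640 - 1914280023/2330110144) = 1/(43431338804137/2330110144) = 2330110144/43431338804137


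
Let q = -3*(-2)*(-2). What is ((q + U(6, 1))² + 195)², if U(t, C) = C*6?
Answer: 53361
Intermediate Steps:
q = -12 (q = 6*(-2) = -12)
U(t, C) = 6*C
((q + U(6, 1))² + 195)² = ((-12 + 6*1)² + 195)² = ((-12 + 6)² + 195)² = ((-6)² + 195)² = (36 + 195)² = 231² = 53361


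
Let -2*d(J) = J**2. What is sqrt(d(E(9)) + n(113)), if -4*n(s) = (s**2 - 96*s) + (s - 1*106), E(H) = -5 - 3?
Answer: I*sqrt(514) ≈ 22.672*I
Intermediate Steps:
E(H) = -8
n(s) = 53/2 - s**2/4 + 95*s/4 (n(s) = -((s**2 - 96*s) + (s - 1*106))/4 = -((s**2 - 96*s) + (s - 106))/4 = -((s**2 - 96*s) + (-106 + s))/4 = -(-106 + s**2 - 95*s)/4 = 53/2 - s**2/4 + 95*s/4)
d(J) = -J**2/2
sqrt(d(E(9)) + n(113)) = sqrt(-1/2*(-8)**2 + (53/2 - 1/4*113**2 + (95/4)*113)) = sqrt(-1/2*64 + (53/2 - 1/4*12769 + 10735/4)) = sqrt(-32 + (53/2 - 12769/4 + 10735/4)) = sqrt(-32 - 482) = sqrt(-514) = I*sqrt(514)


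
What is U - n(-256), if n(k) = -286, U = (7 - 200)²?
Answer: 37535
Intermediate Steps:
U = 37249 (U = (-193)² = 37249)
U - n(-256) = 37249 - 1*(-286) = 37249 + 286 = 37535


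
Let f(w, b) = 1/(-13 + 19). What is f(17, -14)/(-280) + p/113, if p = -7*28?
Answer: -329393/189840 ≈ -1.7351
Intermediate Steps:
f(w, b) = 1/6
p = -196
f(17, -14)/(-280) + p/113 = (1/6)/(-280) - 196/113 = (1/6)*(-1/280) - 196*1/113 = -1/1680 - 196/113 = -329393/189840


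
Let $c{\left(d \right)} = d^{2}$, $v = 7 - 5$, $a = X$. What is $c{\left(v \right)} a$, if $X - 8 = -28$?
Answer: $-80$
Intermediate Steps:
$X = -20$ ($X = 8 - 28 = -20$)
$a = -20$
$v = 2$ ($v = 7 - 5 = 2$)
$c{\left(v \right)} a = 2^{2} \left(-20\right) = 4 \left(-20\right) = -80$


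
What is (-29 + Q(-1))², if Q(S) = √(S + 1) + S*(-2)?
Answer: 729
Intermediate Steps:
Q(S) = √(1 + S) - 2*S
(-29 + Q(-1))² = (-29 + (√(1 - 1) - 2*(-1)))² = (-29 + (√0 + 2))² = (-29 + (0 + 2))² = (-29 + 2)² = (-27)² = 729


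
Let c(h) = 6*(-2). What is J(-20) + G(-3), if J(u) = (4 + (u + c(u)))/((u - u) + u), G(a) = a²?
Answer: 52/5 ≈ 10.400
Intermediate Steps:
c(h) = -12
J(u) = (-8 + u)/u (J(u) = (4 + (u - 12))/((u - u) + u) = (4 + (-12 + u))/(0 + u) = (-8 + u)/u)
J(-20) + G(-3) = (-8 - 20)/(-20) + (-3)² = -1/20*(-28) + 9 = 7/5 + 9 = 52/5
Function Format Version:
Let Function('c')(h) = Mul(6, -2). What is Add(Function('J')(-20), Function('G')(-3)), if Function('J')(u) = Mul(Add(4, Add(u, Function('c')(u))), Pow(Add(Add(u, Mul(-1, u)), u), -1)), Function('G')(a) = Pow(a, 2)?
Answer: Rational(52, 5) ≈ 10.400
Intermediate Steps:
Function('c')(h) = -12
Function('J')(u) = Mul(Pow(u, -1), Add(-8, u)) (Function('J')(u) = Mul(Add(4, Add(u, -12)), Pow(Add(Add(u, Mul(-1, u)), u), -1)) = Mul(Add(4, Add(-12, u)), Pow(Add(0, u), -1)) = Mul(Add(-8, u), Pow(u, -1)) = Mul(Pow(u, -1), Add(-8, u)))
Add(Function('J')(-20), Function('G')(-3)) = Add(Mul(Pow(-20, -1), Add(-8, -20)), Pow(-3, 2)) = Add(Mul(Rational(-1, 20), -28), 9) = Add(Rational(7, 5), 9) = Rational(52, 5)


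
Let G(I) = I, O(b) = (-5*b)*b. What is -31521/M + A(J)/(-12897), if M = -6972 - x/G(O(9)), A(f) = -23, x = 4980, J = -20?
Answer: 10980533075/2423501064 ≈ 4.5309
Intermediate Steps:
O(b) = -5*b**2
M = -187912/27 (M = -6972 - 4980/((-5*9**2)) = -6972 - 4980/((-5*81)) = -6972 - 4980/(-405) = -6972 - 4980*(-1)/405 = -6972 - 1*(-332/27) = -6972 + 332/27 = -187912/27 ≈ -6959.7)
-31521/M + A(J)/(-12897) = -31521/(-187912/27) - 23/(-12897) = -31521*(-27/187912) - 23*(-1/12897) = 851067/187912 + 23/12897 = 10980533075/2423501064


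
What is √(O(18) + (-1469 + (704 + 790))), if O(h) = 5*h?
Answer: √115 ≈ 10.724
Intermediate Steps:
√(O(18) + (-1469 + (704 + 790))) = √(5*18 + (-1469 + (704 + 790))) = √(90 + (-1469 + 1494)) = √(90 + 25) = √115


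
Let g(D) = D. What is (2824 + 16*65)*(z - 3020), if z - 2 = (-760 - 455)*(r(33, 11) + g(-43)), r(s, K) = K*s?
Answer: -1513984752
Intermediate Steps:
z = -388798 (z = 2 + (-760 - 455)*(11*33 - 43) = 2 - 1215*(363 - 43) = 2 - 1215*320 = 2 - 388800 = -388798)
(2824 + 16*65)*(z - 3020) = (2824 + 16*65)*(-388798 - 3020) = (2824 + 1040)*(-391818) = 3864*(-391818) = -1513984752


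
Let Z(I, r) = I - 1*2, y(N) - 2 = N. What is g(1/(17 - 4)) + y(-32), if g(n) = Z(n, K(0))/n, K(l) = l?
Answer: -55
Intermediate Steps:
y(N) = 2 + N
Z(I, r) = -2 + I (Z(I, r) = I - 2 = -2 + I)
g(n) = (-2 + n)/n
g(1/(17 - 4)) + y(-32) = (-2 + 1/(17 - 4))/(1/(17 - 4)) + (2 - 32) = (-2 + 1/13)/(1/13) - 30 = 13*(-25/13) - 30 = -25 - 30 = -55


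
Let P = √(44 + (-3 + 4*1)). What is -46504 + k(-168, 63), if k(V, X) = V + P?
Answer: -46672 + 3*√5 ≈ -46665.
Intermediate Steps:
P = 3*√5 (P = √(44 + (-3 + 4)) = √(44 + 1) = √45 = 3*√5 ≈ 6.7082)
k(V, X) = V + 3*√5
-46504 + k(-168, 63) = -46504 + (-168 + 3*√5) = -46672 + 3*√5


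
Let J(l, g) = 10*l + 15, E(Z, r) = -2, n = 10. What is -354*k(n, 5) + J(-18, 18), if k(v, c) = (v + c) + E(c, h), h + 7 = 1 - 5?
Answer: -4767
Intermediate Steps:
h = -11 (h = -7 + (1 - 5) = -7 - 4 = -11)
k(v, c) = -2 + c + v (k(v, c) = (v + c) - 2 = (c + v) - 2 = -2 + c + v)
J(l, g) = 15 + 10*l
-354*k(n, 5) + J(-18, 18) = -354*(-2 + 5 + 10) + (15 + 10*(-18)) = -354*13 + (15 - 180) = -4602 - 165 = -4767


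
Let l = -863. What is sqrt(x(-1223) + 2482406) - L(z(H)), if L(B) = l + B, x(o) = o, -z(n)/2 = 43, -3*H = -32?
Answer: 949 + 3*sqrt(275687) ≈ 2524.2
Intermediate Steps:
H = 32/3 (H = -1/3*(-32) = 32/3 ≈ 10.667)
z(n) = -86 (z(n) = -2*43 = -86)
L(B) = -863 + B
sqrt(x(-1223) + 2482406) - L(z(H)) = sqrt(-1223 + 2482406) - (-863 - 86) = sqrt(2481183) - 1*(-949) = 3*sqrt(275687) + 949 = 949 + 3*sqrt(275687)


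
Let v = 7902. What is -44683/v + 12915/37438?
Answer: -392696956/73958769 ≈ -5.3097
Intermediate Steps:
-44683/v + 12915/37438 = -44683/7902 + 12915/37438 = -392696956/73958769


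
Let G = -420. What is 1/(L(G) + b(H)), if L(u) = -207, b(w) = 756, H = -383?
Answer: 1/549 ≈ 0.0018215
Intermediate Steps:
1/(L(G) + b(H)) = 1/(-207 + 756) = 1/549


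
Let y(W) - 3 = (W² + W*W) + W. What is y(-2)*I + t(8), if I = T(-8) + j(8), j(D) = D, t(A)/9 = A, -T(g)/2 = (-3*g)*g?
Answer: 3600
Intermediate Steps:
T(g) = 6*g² (T(g) = -2*(-3*g)*g = -(-6)*g² = 6*g²)
t(A) = 9*A
y(W) = 3 + W + 2*W² (y(W) = 3 + ((W² + W*W) + W) = 3 + ((W² + W²) + W) = 3 + (2*W² + W) = 3 + (W + 2*W²) = 3 + W + 2*W²)
I = 392 (I = 6*(-8)² + 8 = 6*64 + 8 = 384 + 8 = 392)
y(-2)*I + t(8) = (3 - 2 + 2*(-2)²)*392 + 9*8 = (3 - 2 + 2*4)*392 + 72 = (3 - 2 + 8)*392 + 72 = 9*392 + 72 = 3528 + 72 = 3600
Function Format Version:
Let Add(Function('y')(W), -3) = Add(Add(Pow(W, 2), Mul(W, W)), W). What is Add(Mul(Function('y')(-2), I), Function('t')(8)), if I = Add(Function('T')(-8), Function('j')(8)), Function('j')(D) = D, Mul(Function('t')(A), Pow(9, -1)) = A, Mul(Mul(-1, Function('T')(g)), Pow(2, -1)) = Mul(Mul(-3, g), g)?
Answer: 3600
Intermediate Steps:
Function('T')(g) = Mul(6, Pow(g, 2)) (Function('T')(g) = Mul(-2, Mul(Mul(-3, g), g)) = Mul(-2, Mul(-3, Pow(g, 2))) = Mul(6, Pow(g, 2)))
Function('t')(A) = Mul(9, A)
Function('y')(W) = Add(3, W, Mul(2, Pow(W, 2))) (Function('y')(W) = Add(3, Add(Add(Pow(W, 2), Mul(W, W)), W)) = Add(3, Add(Add(Pow(W, 2), Pow(W, 2)), W)) = Add(3, Add(Mul(2, Pow(W, 2)), W)) = Add(3, Add(W, Mul(2, Pow(W, 2)))) = Add(3, W, Mul(2, Pow(W, 2))))
I = 392 (I = Add(Mul(6, Pow(-8, 2)), 8) = Add(Mul(6, 64), 8) = Add(384, 8) = 392)
Add(Mul(Function('y')(-2), I), Function('t')(8)) = Add(Mul(Add(3, -2, Mul(2, Pow(-2, 2))), 392), Mul(9, 8)) = Add(Mul(Add(3, -2, Mul(2, 4)), 392), 72) = Add(Mul(Add(3, -2, 8), 392), 72) = Add(Mul(9, 392), 72) = Add(3528, 72) = 3600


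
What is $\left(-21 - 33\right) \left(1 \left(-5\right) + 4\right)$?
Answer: $54$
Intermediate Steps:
$\left(-21 - 33\right) \left(1 \left(-5\right) + 4\right) = - 54 \left(-5 + 4\right) = \left(-54\right) \left(-1\right) = 54$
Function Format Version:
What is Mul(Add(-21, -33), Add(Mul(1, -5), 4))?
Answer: 54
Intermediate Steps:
Mul(Add(-21, -33), Add(Mul(1, -5), 4)) = Mul(-54, Add(-5, 4)) = Mul(-54, -1) = 54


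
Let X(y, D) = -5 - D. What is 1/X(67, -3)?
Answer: -½ ≈ -0.50000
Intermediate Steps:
1/X(67, -3) = 1/(-5 - 1*(-3)) = 1/(-5 + 3) = 1/(-2) = -½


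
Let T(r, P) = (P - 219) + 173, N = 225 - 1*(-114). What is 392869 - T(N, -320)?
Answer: 393235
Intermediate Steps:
N = 339 (N = 225 + 114 = 339)
T(r, P) = -46 + P (T(r, P) = (-219 + P) + 173 = -46 + P)
392869 - T(N, -320) = 392869 - (-46 - 320) = 392869 - 1*(-366) = 392869 + 366 = 393235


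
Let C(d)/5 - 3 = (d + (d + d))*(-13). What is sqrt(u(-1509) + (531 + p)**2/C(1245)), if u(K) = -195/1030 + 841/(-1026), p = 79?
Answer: I*sqrt(44664413166870)/4191894 ≈ 1.5943*I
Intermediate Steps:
u(K) = -53315/52839 (u(K) = -195*1/1030 + 841*(-1/1026) = -39/206 - 841/1026 = -53315/52839)
C(d) = 15 - 195*d (C(d) = 15 + 5*((d + (d + d))*(-13)) = 15 + 5*((d + 2*d)*(-13)) = 15 + 5*((3*d)*(-13)) = 15 + 5*(-39*d) = 15 - 195*d)
sqrt(u(-1509) + (531 + p)**2/C(1245)) = sqrt(-53315/52839 + (531 + 79)**2/(15 - 195*1245)) = sqrt(-53315/52839 + 610**2/(15 - 242775)) = sqrt(-53315/52839 + 372100/(-242760)) = sqrt(-53315/52839 + 372100*(-1/242760)) = sqrt(-53315/52839 - 18605/12138) = sqrt(-543402355/213786594) = I*sqrt(44664413166870)/4191894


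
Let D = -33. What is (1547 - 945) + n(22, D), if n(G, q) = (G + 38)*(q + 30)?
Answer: 422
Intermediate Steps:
n(G, q) = (30 + q)*(38 + G) (n(G, q) = (38 + G)*(30 + q) = (30 + q)*(38 + G))
(1547 - 945) + n(22, D) = (1547 - 945) + (1140 + 30*22 + 38*(-33) + 22*(-33)) = 602 + (1140 + 660 - 1254 - 726) = 602 - 180 = 422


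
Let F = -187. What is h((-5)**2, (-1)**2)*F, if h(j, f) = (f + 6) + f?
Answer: -1496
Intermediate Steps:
h(j, f) = 6 + 2*f (h(j, f) = (6 + f) + f = 6 + 2*f)
h((-5)**2, (-1)**2)*F = (6 + 2*(-1)**2)*(-187) = (6 + 2*1)*(-187) = (6 + 2)*(-187) = 8*(-187) = -1496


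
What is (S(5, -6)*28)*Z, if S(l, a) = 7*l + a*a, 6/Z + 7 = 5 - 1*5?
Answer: -1704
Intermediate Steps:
Z = -6/7 (Z = 6/(-7 + (5 - 1*5)) = 6/(-7 + (5 - 5)) = 6/(-7 + 0) = 6/(-7) = 6*(-⅐) = -6/7 ≈ -0.85714)
S(l, a) = a² + 7*l (S(l, a) = 7*l + a² = a² + 7*l)
(S(5, -6)*28)*Z = (((-6)² + 7*5)*28)*(-6/7) = ((36 + 35)*28)*(-6/7) = (71*28)*(-6/7) = 1988*(-6/7) = -1704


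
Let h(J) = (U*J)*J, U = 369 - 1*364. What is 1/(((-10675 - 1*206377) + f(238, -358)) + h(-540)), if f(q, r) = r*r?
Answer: 1/1369112 ≈ 7.3040e-7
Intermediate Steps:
f(q, r) = r²
U = 5 (U = 369 - 364 = 5)
h(J) = 5*J² (h(J) = (5*J)*J = 5*J²)
1/(((-10675 - 1*206377) + f(238, -358)) + h(-540)) = 1/(((-10675 - 1*206377) + (-358)²) + 5*(-540)²) = 1/(((-10675 - 206377) + 128164) + 5*291600) = 1/((-217052 + 128164) + 1458000) = 1/(-88888 + 1458000) = 1/1369112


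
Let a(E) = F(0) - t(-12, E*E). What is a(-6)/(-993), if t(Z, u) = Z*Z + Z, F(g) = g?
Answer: 44/331 ≈ 0.13293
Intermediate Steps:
t(Z, u) = Z + Z² (t(Z, u) = Z² + Z = Z + Z²)
a(E) = -132 (a(E) = 0 - (-12)*(1 - 12) = 0 - (-12)*(-11) = 0 - 1*132 = 0 - 132 = -132)
a(-6)/(-993) = -132/(-993) = -132*(-1/993) = 44/331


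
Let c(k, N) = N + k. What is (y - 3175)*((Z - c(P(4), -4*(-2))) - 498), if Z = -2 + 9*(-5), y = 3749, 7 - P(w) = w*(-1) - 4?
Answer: -326032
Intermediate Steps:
P(w) = 11 + w (P(w) = 7 - (w*(-1) - 4) = 7 - (-w - 4) = 7 - (-4 - w) = 7 + (4 + w) = 11 + w)
Z = -47 (Z = -2 - 45 = -47)
(y - 3175)*((Z - c(P(4), -4*(-2))) - 498) = (3749 - 3175)*((-47 - (-4*(-2) + (11 + 4))) - 498) = 574*((-47 - (8 + 15)) - 498) = 574*((-47 - 1*23) - 498) = 574*((-47 - 23) - 498) = 574*(-70 - 498) = 574*(-568) = -326032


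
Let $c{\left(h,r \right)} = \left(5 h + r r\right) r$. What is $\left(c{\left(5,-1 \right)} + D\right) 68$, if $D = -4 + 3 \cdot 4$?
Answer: $-1224$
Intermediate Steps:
$D = 8$ ($D = -4 + 12 = 8$)
$c{\left(h,r \right)} = r \left(r^{2} + 5 h\right)$ ($c{\left(h,r \right)} = \left(5 h + r^{2}\right) r = \left(r^{2} + 5 h\right) r = r \left(r^{2} + 5 h\right)$)
$\left(c{\left(5,-1 \right)} + D\right) 68 = \left(- (\left(-1\right)^{2} + 5 \cdot 5) + 8\right) 68 = \left(- (1 + 25) + 8\right) 68 = \left(\left(-1\right) 26 + 8\right) 68 = \left(-26 + 8\right) 68 = \left(-18\right) 68 = -1224$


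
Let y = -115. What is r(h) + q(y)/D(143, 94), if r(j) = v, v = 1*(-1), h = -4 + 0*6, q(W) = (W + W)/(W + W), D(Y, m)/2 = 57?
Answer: -113/114 ≈ -0.99123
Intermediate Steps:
D(Y, m) = 114 (D(Y, m) = 2*57 = 114)
q(W) = 1 (q(W) = (2*W)/((2*W)) = (2*W)*(1/(2*W)) = 1)
h = -4 (h = -4 + 0 = -4)
v = -1
r(j) = -1
r(h) + q(y)/D(143, 94) = -1 + 1/114 = -113/114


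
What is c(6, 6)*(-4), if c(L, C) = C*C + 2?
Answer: -152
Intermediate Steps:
c(L, C) = 2 + C² (c(L, C) = C² + 2 = 2 + C²)
c(6, 6)*(-4) = (2 + 6²)*(-4) = (2 + 36)*(-4) = 38*(-4) = -152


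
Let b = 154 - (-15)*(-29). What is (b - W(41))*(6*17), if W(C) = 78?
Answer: -36618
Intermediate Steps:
b = -281 (b = 154 - 1*435 = 154 - 435 = -281)
(b - W(41))*(6*17) = (-281 - 1*78)*(6*17) = (-281 - 78)*102 = -359*102 = -36618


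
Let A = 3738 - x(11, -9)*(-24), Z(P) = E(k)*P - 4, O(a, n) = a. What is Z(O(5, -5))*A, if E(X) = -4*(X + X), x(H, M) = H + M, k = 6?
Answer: -923784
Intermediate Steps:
E(X) = -8*X
Z(P) = -4 - 48*P (Z(P) = (-8*6)*P - 4 = -48*P - 4 = -4 - 48*P)
A = 3786 (A = 3738 - (11 - 9)*(-24) = 3738 - 2*(-24) = 3738 - 1*(-48) = 3738 + 48 = 3786)
Z(O(5, -5))*A = (-4 - 48*5)*3786 = (-4 - 240)*3786 = -244*3786 = -923784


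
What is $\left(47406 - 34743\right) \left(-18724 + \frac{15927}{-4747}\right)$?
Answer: $- \frac{1125724934565}{4747} \approx -2.3714 \cdot 10^{8}$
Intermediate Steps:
$\left(47406 - 34743\right) \left(-18724 + \frac{15927}{-4747}\right) = 12663 \left(-18724 + 15927 \left(- \frac{1}{4747}\right)\right) = 12663 \left(-18724 - \frac{15927}{4747}\right) = 12663 \left(- \frac{88898755}{4747}\right) = - \frac{1125724934565}{4747}$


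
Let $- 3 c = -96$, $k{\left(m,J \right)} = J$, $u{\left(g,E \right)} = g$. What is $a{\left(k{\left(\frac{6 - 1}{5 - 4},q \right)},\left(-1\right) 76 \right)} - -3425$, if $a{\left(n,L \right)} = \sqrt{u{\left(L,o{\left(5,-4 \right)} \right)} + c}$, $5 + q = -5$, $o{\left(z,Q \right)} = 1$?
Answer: $3425 + 2 i \sqrt{11} \approx 3425.0 + 6.6332 i$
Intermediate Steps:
$q = -10$ ($q = -5 - 5 = -10$)
$c = 32$ ($c = \left(- \frac{1}{3}\right) \left(-96\right) = 32$)
$a{\left(n,L \right)} = \sqrt{32 + L}$ ($a{\left(n,L \right)} = \sqrt{L + 32} = \sqrt{32 + L}$)
$a{\left(k{\left(\frac{6 - 1}{5 - 4},q \right)},\left(-1\right) 76 \right)} - -3425 = \sqrt{32 - 76} - -3425 = \sqrt{32 - 76} + 3425 = \sqrt{-44} + 3425 = 2 i \sqrt{11} + 3425 = 3425 + 2 i \sqrt{11}$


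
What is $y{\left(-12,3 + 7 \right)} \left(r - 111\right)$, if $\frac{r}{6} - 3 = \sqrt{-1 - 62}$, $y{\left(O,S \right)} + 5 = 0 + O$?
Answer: $1581 - 306 i \sqrt{7} \approx 1581.0 - 809.6 i$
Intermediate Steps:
$y{\left(O,S \right)} = -5 + O$ ($y{\left(O,S \right)} = -5 + \left(0 + O\right) = -5 + O$)
$r = 18 + 18 i \sqrt{7}$ ($r = 18 + 6 \sqrt{-1 - 62} = 18 + 6 \sqrt{-63} = 18 + 6 \cdot 3 i \sqrt{7} = 18 + 18 i \sqrt{7} \approx 18.0 + 47.624 i$)
$y{\left(-12,3 + 7 \right)} \left(r - 111\right) = \left(-5 - 12\right) \left(\left(18 + 18 i \sqrt{7}\right) - 111\right) = - 17 \left(-93 + 18 i \sqrt{7}\right) = 1581 - 306 i \sqrt{7}$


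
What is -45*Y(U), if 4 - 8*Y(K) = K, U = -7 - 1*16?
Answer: -1215/8 ≈ -151.88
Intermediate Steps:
U = -23 (U = -7 - 16 = -23)
Y(K) = 1/2 - K/8
-45*Y(U) = -45*(1/2 - 1/8*(-23)) = -45*(1/2 + 23/8) = -45*27/8 = -1215/8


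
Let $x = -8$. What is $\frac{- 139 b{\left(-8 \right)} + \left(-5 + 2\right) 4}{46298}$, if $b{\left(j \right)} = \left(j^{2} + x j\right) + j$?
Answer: $- \frac{8346}{23149} \approx -0.36053$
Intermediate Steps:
$b{\left(j \right)} = j^{2} - 7 j$ ($b{\left(j \right)} = \left(j^{2} - 8 j\right) + j = j^{2} - 7 j$)
$\frac{- 139 b{\left(-8 \right)} + \left(-5 + 2\right) 4}{46298} = \frac{- 139 \left(- 8 \left(-7 - 8\right)\right) + \left(-5 + 2\right) 4}{46298} = \left(- 139 \left(\left(-8\right) \left(-15\right)\right) - 12\right) \frac{1}{46298} = \left(\left(-139\right) 120 - 12\right) \frac{1}{46298} = \left(-16680 - 12\right) \frac{1}{46298} = \left(-16692\right) \frac{1}{46298} = - \frac{8346}{23149}$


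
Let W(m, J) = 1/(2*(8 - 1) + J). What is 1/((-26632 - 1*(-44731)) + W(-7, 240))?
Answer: 254/4597147 ≈ 5.5252e-5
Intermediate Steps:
W(m, J) = 1/(14 + J) (W(m, J) = 1/(2*7 + J) = 1/(14 + J))
1/((-26632 - 1*(-44731)) + W(-7, 240)) = 1/((-26632 - 1*(-44731)) + 1/(14 + 240)) = 1/((-26632 + 44731) + 1/254) = 1/(18099 + 1/254) = 1/(4597147/254) = 254/4597147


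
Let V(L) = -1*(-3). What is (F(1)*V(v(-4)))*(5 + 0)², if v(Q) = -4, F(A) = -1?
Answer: -75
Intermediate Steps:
V(L) = 3
(F(1)*V(v(-4)))*(5 + 0)² = (-1*3)*(5 + 0)² = -3*5² = -3*25 = -75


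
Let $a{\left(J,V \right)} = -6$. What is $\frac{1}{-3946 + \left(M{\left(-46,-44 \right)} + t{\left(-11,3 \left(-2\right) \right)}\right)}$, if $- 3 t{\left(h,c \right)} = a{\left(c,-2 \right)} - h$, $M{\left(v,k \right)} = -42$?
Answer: $- \frac{3}{11969} \approx -0.00025065$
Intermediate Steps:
$t{\left(h,c \right)} = 2 + \frac{h}{3}$ ($t{\left(h,c \right)} = - \frac{-6 - h}{3} = 2 + \frac{h}{3}$)
$\frac{1}{-3946 + \left(M{\left(-46,-44 \right)} + t{\left(-11,3 \left(-2\right) \right)}\right)} = \frac{1}{-3946 + \left(-42 + \left(2 + \frac{1}{3} \left(-11\right)\right)\right)} = \frac{1}{-3946 + \left(-42 + \left(2 - \frac{11}{3}\right)\right)} = \frac{1}{-3946 - \frac{131}{3}} = \frac{1}{- \frac{11969}{3}} = - \frac{3}{11969}$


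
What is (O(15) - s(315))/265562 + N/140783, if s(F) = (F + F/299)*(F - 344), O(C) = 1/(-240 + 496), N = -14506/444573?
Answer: 1909116817215698551/55314952944893351424 ≈ 0.034514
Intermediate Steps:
N = -14506/444573 (N = -14506*1/444573 = -14506/444573 ≈ -0.032629)
O(C) = 1/256
s(F) = 300*F*(-344 + F)/299 (s(F) = (F + F*(1/299))*(-344 + F) = (F + F/299)*(-344 + F) = (300*F/299)*(-344 + F) = 300*F*(-344 + F)/299)
(O(15) - s(315))/265562 + N/140783 = (1/256 - 300*315*(-344 + 315)/299)/265562 - 14506/444573/140783 = (1/256 - 300*315*(-29)/299)*(1/265562) - 14506/444573*1/140783 = (1/256 - 1*(-2740500/299))*(1/265562) - 14506/62588320659 = (1/256 + 2740500/299)*(1/265562) - 14506/62588320659 = (701568299/76544)*(1/265562) - 14506/62588320659 = 701568299/20327177728 - 14506/62588320659 = 1909116817215698551/55314952944893351424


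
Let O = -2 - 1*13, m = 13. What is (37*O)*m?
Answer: -7215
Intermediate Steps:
O = -15 (O = -2 - 13 = -15)
(37*O)*m = (37*(-15))*13 = -555*13 = -7215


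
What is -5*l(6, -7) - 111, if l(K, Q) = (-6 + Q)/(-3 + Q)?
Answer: -235/2 ≈ -117.50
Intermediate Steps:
l(K, Q) = (-6 + Q)/(-3 + Q)
-5*l(6, -7) - 111 = -5*(-6 - 7)/(-3 - 7) - 111 = -5*(-13)/(-10) - 111 = -(-1)*(-13)/2 - 111 = -5*13/10 - 111 = -13/2 - 111 = -235/2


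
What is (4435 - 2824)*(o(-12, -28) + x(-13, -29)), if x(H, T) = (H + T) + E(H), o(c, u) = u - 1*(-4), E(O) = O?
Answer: -127269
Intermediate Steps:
o(c, u) = 4 + u (o(c, u) = u + 4 = 4 + u)
x(H, T) = T + 2*H (x(H, T) = (H + T) + H = T + 2*H)
(4435 - 2824)*(o(-12, -28) + x(-13, -29)) = (4435 - 2824)*((4 - 28) + (-29 + 2*(-13))) = 1611*(-24 + (-29 - 26)) = 1611*(-24 - 55) = 1611*(-79) = -127269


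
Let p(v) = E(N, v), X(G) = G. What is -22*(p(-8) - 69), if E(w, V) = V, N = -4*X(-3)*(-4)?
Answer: 1694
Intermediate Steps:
N = -48 (N = -4*(-3)*(-4) = 12*(-4) = -48)
p(v) = v
-22*(p(-8) - 69) = -22*(-8 - 69) = -22*(-77) = 1694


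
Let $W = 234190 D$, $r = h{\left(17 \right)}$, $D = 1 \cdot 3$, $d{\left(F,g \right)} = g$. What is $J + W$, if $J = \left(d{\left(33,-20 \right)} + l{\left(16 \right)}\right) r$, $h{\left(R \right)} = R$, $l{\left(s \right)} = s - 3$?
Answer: $702451$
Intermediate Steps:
$l{\left(s \right)} = -3 + s$ ($l{\left(s \right)} = s - 3 = -3 + s$)
$D = 3$
$r = 17$
$W = 702570$ ($W = 234190 \cdot 3 = 702570$)
$J = -119$ ($J = \left(-20 + \left(-3 + 16\right)\right) 17 = \left(-20 + 13\right) 17 = \left(-7\right) 17 = -119$)
$J + W = -119 + 702570 = 702451$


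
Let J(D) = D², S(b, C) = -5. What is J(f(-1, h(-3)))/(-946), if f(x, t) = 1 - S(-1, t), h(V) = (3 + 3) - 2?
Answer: -18/473 ≈ -0.038055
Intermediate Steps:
h(V) = 4 (h(V) = 6 - 2 = 4)
f(x, t) = 6 (f(x, t) = 1 - 1*(-5) = 1 + 5 = 6)
J(f(-1, h(-3)))/(-946) = 6²/(-946) = 36*(-1/946) = -18/473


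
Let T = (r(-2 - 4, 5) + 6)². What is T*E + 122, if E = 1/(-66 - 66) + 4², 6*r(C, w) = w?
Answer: 4128335/4752 ≈ 868.76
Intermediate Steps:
r(C, w) = w/6
E = 2111/132 (E = 1/(-132) + 16 = -1/132 + 16 = 2111/132 ≈ 15.992)
T = 1681/36 (T = ((⅙)*5 + 6)² = (⅚ + 6)² = (41/6)² = 1681/36 ≈ 46.694)
T*E + 122 = (1681/36)*(2111/132) + 122 = 3548591/4752 + 122 = 4128335/4752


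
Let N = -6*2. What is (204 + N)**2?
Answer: 36864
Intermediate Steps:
N = -12
(204 + N)**2 = (204 - 12)**2 = 192**2 = 36864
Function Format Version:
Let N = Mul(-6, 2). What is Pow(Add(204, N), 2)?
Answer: 36864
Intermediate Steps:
N = -12
Pow(Add(204, N), 2) = Pow(Add(204, -12), 2) = Pow(192, 2) = 36864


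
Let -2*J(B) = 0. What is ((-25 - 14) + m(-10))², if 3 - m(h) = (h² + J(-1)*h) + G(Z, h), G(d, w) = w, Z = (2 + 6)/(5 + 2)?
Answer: 15876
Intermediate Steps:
Z = 8/7 ≈ 1.1429
J(B) = 0 (J(B) = -½*0 = 0)
m(h) = 3 - h - h² (m(h) = 3 - ((h² + 0*h) + h) = 3 - ((h² + 0) + h) = 3 - (h² + h) = 3 - (h + h²) = 3 + (-h - h²) = 3 - h - h²)
((-25 - 14) + m(-10))² = ((-25 - 14) + (3 - 1*(-10) - 1*(-10)²))² = (-39 + (3 + 10 - 1*100))² = (-39 + (3 + 10 - 100))² = (-39 - 87)² = (-126)² = 15876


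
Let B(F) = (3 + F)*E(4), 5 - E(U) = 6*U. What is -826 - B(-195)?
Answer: -4474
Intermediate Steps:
E(U) = 5 - 6*U
B(F) = -57 - 19*F (B(F) = (3 + F)*(5 - 6*4) = (3 + F)*(5 - 24) = (3 + F)*(-19) = -57 - 19*F)
-826 - B(-195) = -826 - (-57 - 19*(-195)) = -826 - (-57 + 3705) = -826 - 1*3648 = -826 - 3648 = -4474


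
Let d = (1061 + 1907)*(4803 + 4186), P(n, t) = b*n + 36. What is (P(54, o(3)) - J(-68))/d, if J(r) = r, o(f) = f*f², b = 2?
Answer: 1/125846 ≈ 7.9462e-6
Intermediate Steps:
o(f) = f³
P(n, t) = 36 + 2*n (P(n, t) = 2*n + 36 = 36 + 2*n)
d = 26679352 (d = 2968*8989 = 26679352)
(P(54, o(3)) - J(-68))/d = ((36 + 2*54) - 1*(-68))/26679352 = ((36 + 108) + 68)*(1/26679352) = (144 + 68)*(1/26679352) = 212*(1/26679352) = 1/125846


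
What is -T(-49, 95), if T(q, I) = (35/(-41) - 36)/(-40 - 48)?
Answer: -1511/3608 ≈ -0.41879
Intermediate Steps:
T(q, I) = 1511/3608 (T(q, I) = (35*(-1/41) - 36)/(-88) = (-35/41 - 36)*(-1/88) = -1511/41*(-1/88) = 1511/3608)
-T(-49, 95) = -1*1511/3608 = -1511/3608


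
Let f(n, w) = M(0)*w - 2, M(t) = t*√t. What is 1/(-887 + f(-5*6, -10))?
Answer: -1/889 ≈ -0.0011249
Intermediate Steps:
M(t) = t^(3/2)
f(n, w) = -2 (f(n, w) = 0^(3/2)*w - 2 = 0*w - 2 = 0 - 2 = -2)
1/(-887 + f(-5*6, -10)) = 1/(-887 - 2) = 1/(-889) = -1/889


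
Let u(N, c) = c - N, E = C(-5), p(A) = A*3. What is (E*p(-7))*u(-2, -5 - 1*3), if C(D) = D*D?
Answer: 3150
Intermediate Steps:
p(A) = 3*A
C(D) = D²
E = 25 (E = (-5)² = 25)
(E*p(-7))*u(-2, -5 - 1*3) = (25*(3*(-7)))*((-5 - 1*3) - 1*(-2)) = (25*(-21))*((-5 - 3) + 2) = -525*(-8 + 2) = -525*(-6) = 3150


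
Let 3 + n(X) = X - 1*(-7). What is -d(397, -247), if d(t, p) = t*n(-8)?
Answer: 1588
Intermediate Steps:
n(X) = 4 + X (n(X) = -3 + (X - 1*(-7)) = -3 + (X + 7) = -3 + (7 + X) = 4 + X)
d(t, p) = -4*t (d(t, p) = t*(4 - 8) = t*(-4) = -4*t)
-d(397, -247) = -(-4)*397 = -1*(-1588) = 1588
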